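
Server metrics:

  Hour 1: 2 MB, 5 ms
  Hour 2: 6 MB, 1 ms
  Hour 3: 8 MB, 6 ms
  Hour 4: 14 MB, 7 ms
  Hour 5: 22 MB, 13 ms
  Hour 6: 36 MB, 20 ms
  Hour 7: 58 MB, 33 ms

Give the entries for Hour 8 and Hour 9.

94 MB, 53 ms; 152 MB, 86 ms

MB: 2, 6, 8, 14, 22, 36, 58 → 94 → 152 (each term is the sum of the two before it).
For the ms, each term is the sum of the two before it: 5, 1, 6, 7, 13, 20, 33 → 53 → 86.
So the next two rows are 94 MB, 53 ms and 152 MB, 86 ms.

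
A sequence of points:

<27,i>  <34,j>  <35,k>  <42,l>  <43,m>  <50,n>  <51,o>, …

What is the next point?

<58,p>

First entry: alternating steps +7, +1, +7, +1, …; 27, 34, 35, 42, 43, 50, 51 → 58.
Letter goes i, j, k, l, m, n, o → p (letters move forward 1 place in the alphabet).
So the next point is <58,p>.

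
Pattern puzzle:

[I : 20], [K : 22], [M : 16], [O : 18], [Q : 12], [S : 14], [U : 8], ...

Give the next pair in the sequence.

[W : 10]

Letter: letters move forward 2 places in the alphabet, so I, K, M, O, Q, S, U → W.
Second value: alternating steps +2, −6, +2, −6, …, so 20, 22, 16, 18, 12, 14, 8 → 10.
So the next pair is [W : 10].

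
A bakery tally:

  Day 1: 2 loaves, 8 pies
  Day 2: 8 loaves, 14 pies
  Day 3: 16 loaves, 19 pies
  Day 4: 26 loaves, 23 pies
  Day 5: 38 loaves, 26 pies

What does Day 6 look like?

52 loaves, 28 pies

Loaves: differences are 6, 8, 10, … (increasing by 2 each time), so 2, 8, 16, 26, 38 → 52.
Pies: differences are 6, 5, 4, … (decreasing by 1 each time); 8, 14, 19, 23, 26 → 28.
Putting it together: 52 loaves, 28 pies.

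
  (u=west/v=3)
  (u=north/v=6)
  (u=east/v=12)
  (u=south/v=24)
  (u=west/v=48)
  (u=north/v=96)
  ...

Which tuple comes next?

(u=east/v=192)

U — repeats west → north → east → south: west, north, east, south, west, north → east.
For the v, ×2 each step: 3, 6, 12, 24, 48, 96 → 192.
Putting it together: (u=east/v=192).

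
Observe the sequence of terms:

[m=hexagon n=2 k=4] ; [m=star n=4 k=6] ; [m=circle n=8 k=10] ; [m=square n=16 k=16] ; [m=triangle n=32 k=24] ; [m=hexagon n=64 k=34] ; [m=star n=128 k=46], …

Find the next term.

M: hexagon, star, circle, square, triangle, hexagon, star → circle (repeats hexagon → star → circle → square → triangle).
For the n, ×2 each step: 2, 4, 8, 16, 32, 64, 128 → 256.
K: differences are 2, 4, 6, … (increasing by 2 each time), so 4, 6, 10, 16, 24, 34, 46 → 60.
So the next term is [m=circle n=256 k=60].

[m=circle n=256 k=60]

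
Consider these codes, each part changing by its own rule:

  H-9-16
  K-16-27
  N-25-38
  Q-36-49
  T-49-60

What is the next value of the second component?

64

Second component: perfect squares: 3², 4², 5², …, so 9, 16, 25, 36, 49 → 64.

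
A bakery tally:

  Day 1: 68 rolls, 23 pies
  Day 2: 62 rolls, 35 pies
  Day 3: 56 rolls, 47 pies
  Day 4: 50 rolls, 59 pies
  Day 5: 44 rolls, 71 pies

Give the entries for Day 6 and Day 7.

Rolls — −6 each step: 68, 62, 56, 50, 44 → 38 → 32.
Pies: 23, 35, 47, 59, 71 → 83 → 95 (+12 each step).
Putting the parts together: 38 rolls, 83 pies and then 32 rolls, 95 pies.

38 rolls, 83 pies; 32 rolls, 95 pies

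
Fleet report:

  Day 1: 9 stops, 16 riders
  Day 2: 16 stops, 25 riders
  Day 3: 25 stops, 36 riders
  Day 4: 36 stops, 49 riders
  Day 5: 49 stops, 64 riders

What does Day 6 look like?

Stops — perfect squares: 3², 4², 5², …: 9, 16, 25, 36, 49 → 64.
Riders: perfect squares: 4², 5², 6², …, so 16, 25, 36, 49, 64 → 81.
Putting it together: 64 stops, 81 riders.

64 stops, 81 riders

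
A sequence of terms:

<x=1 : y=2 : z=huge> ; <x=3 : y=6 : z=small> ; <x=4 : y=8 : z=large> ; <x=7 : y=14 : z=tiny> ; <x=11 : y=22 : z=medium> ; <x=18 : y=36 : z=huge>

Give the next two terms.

X — each term is the sum of the two before it: 1, 3, 4, 7, 11, 18 → 29 → 47.
For the y, always 2 × the x: 2, 6, 8, 14, 22, 36 → 58 → 94.
Z: repeats huge → small → large → tiny → medium, so huge, small, large, tiny, medium, huge → small → large.
Putting the parts together: <x=29 : y=58 : z=small> and then <x=47 : y=94 : z=large>.

<x=29 : y=58 : z=small>, <x=47 : y=94 : z=large>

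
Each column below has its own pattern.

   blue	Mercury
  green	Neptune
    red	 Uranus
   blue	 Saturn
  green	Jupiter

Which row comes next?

Colour: repeats blue → green → red, so blue, green, red, blue, green → red.
Planet — runs backward through the planets Mercury→Neptune: Mercury, Neptune, Uranus, Saturn, Jupiter → Mars.
Combining the parts gives red  Mars.

red  Mars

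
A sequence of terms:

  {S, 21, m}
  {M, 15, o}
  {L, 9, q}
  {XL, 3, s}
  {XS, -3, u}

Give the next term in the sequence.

{S, -9, w}

Size — runs through clothing sizes XS→XL: S, M, L, XL, XS → S.
Second part: 21, 15, 9, 3, -3 → -9 (−6 each step).
Letter: letters move forward 2 places in the alphabet; m, o, q, s, u → w.
Putting it together: {S, -9, w}.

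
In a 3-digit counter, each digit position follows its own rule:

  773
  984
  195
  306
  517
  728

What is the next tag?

939

First digit — +2 each step, mod 10: 7, 9, 1, 3, 5, 7 → 9.
Second digit: +1 each step, mod 10; 7, 8, 9, 0, 1, 2 → 3.
Third digit — +1 each step, mod 10: 3, 4, 5, 6, 7, 8 → 9.
Combining the parts gives 939.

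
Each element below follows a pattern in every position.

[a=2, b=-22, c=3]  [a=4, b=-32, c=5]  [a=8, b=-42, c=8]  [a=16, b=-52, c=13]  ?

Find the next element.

A: 2, 4, 8, 16 → 32 (×2 each step).
For the b, −10 each step: -22, -32, -42, -52 → -62.
C goes 3, 5, 8, 13 → 21 (each term is the sum of the two before it).
Putting it together: [a=32, b=-62, c=21].

[a=32, b=-62, c=21]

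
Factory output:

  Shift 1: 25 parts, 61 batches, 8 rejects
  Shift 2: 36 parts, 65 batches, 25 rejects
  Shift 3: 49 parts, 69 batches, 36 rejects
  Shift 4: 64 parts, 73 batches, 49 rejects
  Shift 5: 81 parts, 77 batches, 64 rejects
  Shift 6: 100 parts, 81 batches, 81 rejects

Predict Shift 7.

Parts: 25, 36, 49, 64, 81, 100 → 121 (perfect squares: 5², 6², 7², …).
Batches: +4 each step; 61, 65, 69, 73, 77, 81 → 85.
Rejects — always the previous value of the parts: 8, 25, 36, 49, 64, 81 → 100.
Putting it together: 121 parts, 85 batches, 100 rejects.

121 parts, 85 batches, 100 rejects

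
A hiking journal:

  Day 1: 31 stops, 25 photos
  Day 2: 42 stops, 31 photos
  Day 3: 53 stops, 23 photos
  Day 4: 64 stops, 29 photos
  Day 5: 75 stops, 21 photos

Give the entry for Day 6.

For the stops, +11 each step: 31, 42, 53, 64, 75 → 86.
Photos goes 25, 31, 23, 29, 21 → 27 (alternating steps +6, −8, +6, −8, …).
So the next record is 86 stops, 27 photos.

86 stops, 27 photos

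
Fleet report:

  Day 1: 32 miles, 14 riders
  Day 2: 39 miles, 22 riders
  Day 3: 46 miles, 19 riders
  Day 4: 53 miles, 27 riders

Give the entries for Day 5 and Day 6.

Miles: +7 each step, so 32, 39, 46, 53 → 60 → 67.
For the riders, alternating steps +8, −3, +8, −3, …: 14, 22, 19, 27 → 24 → 32.
So the next two rows are 60 miles, 24 riders and 67 miles, 32 riders.

60 miles, 24 riders; 67 miles, 32 riders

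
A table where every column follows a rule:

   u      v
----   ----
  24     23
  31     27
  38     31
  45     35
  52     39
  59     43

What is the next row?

66  47

For the column u, +7 each step: 24, 31, 38, 45, 52, 59 → 66.
Column v: 23, 27, 31, 35, 39, 43 → 47 (+4 each step).
Putting it together: 66  47.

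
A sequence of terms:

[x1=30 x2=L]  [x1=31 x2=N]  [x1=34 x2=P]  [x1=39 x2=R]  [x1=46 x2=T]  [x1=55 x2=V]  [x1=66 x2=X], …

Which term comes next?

[x1=79 x2=Z]

X1 goes 30, 31, 34, 39, 46, 55, 66 → 79 (differences are 1, 3, 5, … (increasing by 2 each time)).
X2 goes L, N, P, R, T, V, X → Z (letters move forward 2 places in the alphabet).
So the next term is [x1=79 x2=Z].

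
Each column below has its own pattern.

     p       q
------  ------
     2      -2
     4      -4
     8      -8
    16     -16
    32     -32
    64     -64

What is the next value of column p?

Column p: ×2 each step; 2, 4, 8, 16, 32, 64 → 128.

128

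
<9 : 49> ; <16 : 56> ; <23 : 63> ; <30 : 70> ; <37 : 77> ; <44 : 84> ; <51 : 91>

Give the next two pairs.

First value: +7 each step; 9, 16, 23, 30, 37, 44, 51 → 58 → 65.
Second value goes 49, 56, 63, 70, 77, 84, 91 → 98 → 105 (+7 each step).
So the next two pairs are <58 : 98> and <65 : 105>.

<58 : 98>, <65 : 105>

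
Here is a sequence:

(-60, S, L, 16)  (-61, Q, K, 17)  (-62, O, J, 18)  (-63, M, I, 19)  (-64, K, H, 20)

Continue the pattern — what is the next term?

First slot: −1 each step, so -60, -61, -62, -63, -64 → -65.
First letter: S, Q, O, M, K → I (letters move back 2 places in the alphabet).
Second letter goes L, K, J, I, H → G (letters move back 1 place in the alphabet).
For the fourth slot, together with the first slot always sums to -44: 16, 17, 18, 19, 20 → 21.
So the next term is (-65, I, G, 21).

(-65, I, G, 21)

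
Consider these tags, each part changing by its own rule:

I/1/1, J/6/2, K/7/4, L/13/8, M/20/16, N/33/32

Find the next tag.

Letter: letters move forward 1 place in the alphabet; I, J, K, L, M, N → O.
Second component: each term is the sum of the two before it, so 1, 6, 7, 13, 20, 33 → 53.
Third component: 1, 2, 4, 8, 16, 32 → 64 (×2 each step).
Combining the parts gives O/53/64.

O/53/64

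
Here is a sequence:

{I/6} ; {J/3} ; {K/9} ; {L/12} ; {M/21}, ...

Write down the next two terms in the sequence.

{N/33}, {O/54}

For the letter, letters move forward 1 place in the alphabet: I, J, K, L, M → N → O.
Second component — each term is the sum of the two before it: 6, 3, 9, 12, 21 → 33 → 54.
Putting the parts together: {N/33} and then {O/54}.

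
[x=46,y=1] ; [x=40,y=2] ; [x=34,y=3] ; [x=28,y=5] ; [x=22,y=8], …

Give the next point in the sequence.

[x=16,y=13]

For the x, −6 each step: 46, 40, 34, 28, 22 → 16.
Y: each term is the sum of the two before it, so 1, 2, 3, 5, 8 → 13.
Putting it together: [x=16,y=13].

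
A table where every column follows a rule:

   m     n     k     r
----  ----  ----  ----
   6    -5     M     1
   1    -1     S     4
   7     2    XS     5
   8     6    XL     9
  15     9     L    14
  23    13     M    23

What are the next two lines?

38  16  S  37; 61  20  XS  60

Column m: each term is the sum of the two before it; 6, 1, 7, 8, 15, 23 → 38 → 61.
Column n: alternating steps +4, +3, +4, +3, …, so -5, -1, 2, 6, 9, 13 → 16 → 20.
Column k: repeats M → S → XS → XL → L, so M, S, XS, XL, L, M → S → XS.
Column r — each term is the sum of the two before it: 1, 4, 5, 9, 14, 23 → 37 → 60.
Putting the parts together: 38  16  S  37 and then 61  20  XS  60.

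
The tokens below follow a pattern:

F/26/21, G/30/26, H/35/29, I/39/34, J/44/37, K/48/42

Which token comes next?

L/53/45

Letter: letters move forward 1 place in the alphabet, so F, G, H, I, J, K → L.
For the second component, alternating steps +4, +5, +4, +5, …: 26, 30, 35, 39, 44, 48 → 53.
Third component goes 21, 26, 29, 34, 37, 42 → 45 (alternating steps +5, +3, +5, +3, …).
Combining the parts gives L/53/45.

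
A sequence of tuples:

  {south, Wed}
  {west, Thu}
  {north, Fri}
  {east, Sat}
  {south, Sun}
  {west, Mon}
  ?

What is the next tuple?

Direction: south, west, north, east, south, west → north (repeats south → west → north → east).
For the day, runs through the weekdays Mon→Sun: Wed, Thu, Fri, Sat, Sun, Mon → Tue.
Putting it together: {north, Tue}.

{north, Tue}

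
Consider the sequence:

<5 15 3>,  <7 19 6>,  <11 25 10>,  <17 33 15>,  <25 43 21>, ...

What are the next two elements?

First slot: differences are 2, 4, 6, … (increasing by 2 each time), so 5, 7, 11, 17, 25 → 35 → 47.
Second slot goes 15, 19, 25, 33, 43 → 55 → 69 (differences are 4, 6, 8, … (increasing by 2 each time)).
Third slot — differences are 3, 4, 5, … (increasing by 1 each time): 3, 6, 10, 15, 21 → 28 → 36.
Putting the parts together: <35 55 28> and then <47 69 36>.

<35 55 28>, <47 69 36>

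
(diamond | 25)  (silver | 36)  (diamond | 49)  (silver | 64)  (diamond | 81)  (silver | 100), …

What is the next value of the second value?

Second value goes 25, 36, 49, 64, 81, 100 → 121 (perfect squares: 5², 6², 7², …).

121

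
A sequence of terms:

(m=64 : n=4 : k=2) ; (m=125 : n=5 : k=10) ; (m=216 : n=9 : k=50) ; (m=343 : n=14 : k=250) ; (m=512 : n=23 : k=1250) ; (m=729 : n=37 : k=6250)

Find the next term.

(m=1000 : n=60 : k=31250)

M: perfect cubes: 4³, 5³, 6³, …; 64, 125, 216, 343, 512, 729 → 1000.
N: 4, 5, 9, 14, 23, 37 → 60 (each term is the sum of the two before it).
K — ×5 each step: 2, 10, 50, 250, 1250, 6250 → 31250.
So the next term is (m=1000 : n=60 : k=31250).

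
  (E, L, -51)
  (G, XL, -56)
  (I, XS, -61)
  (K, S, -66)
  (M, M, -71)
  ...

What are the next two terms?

For the letter, letters move forward 2 places in the alphabet: E, G, I, K, M → O → Q.
Size: runs through clothing sizes XS→XL, so L, XL, XS, S, M → L → XL.
Third component: −5 each step, so -51, -56, -61, -66, -71 → -76 → -81.
So the next two terms are (O, L, -76) and (Q, XL, -81).

(O, L, -76), (Q, XL, -81)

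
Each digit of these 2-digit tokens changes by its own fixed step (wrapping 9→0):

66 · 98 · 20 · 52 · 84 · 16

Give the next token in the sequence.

48

For the first digit, +3 each step, mod 10: 6, 9, 2, 5, 8, 1 → 4.
Second digit: +2 each step, mod 10; 6, 8, 0, 2, 4, 6 → 8.
So the next token is 48.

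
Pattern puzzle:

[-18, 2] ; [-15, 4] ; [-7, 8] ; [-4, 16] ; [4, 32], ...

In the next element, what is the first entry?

7

First entry: alternating steps +3, +8, +3, +8, …, so -18, -15, -7, -4, 4 → 7.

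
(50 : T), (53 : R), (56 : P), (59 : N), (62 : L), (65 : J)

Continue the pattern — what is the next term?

First coordinate goes 50, 53, 56, 59, 62, 65 → 68 (+3 each step).
Letter: T, R, P, N, L, J → H (letters move back 2 places in the alphabet).
So the next term is (68 : H).

(68 : H)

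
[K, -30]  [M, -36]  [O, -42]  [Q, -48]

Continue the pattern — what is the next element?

Letter goes K, M, O, Q → S (letters move forward 2 places in the alphabet).
Second part goes -30, -36, -42, -48 → -54 (−6 each step).
Combining the parts gives [S, -54].

[S, -54]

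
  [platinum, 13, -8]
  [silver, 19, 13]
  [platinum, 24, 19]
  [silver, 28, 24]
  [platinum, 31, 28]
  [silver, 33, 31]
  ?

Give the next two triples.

Metal: alternates platinum ↔ silver; platinum, silver, platinum, silver, platinum, silver → platinum → silver.
Second value — differences are 6, 5, 4, … (decreasing by 1 each time): 13, 19, 24, 28, 31, 33 → 34 → 34.
Third value: -8, 13, 19, 24, 28, 31 → 33 → 34 (always the previous value of the second value).
So the next two triples are [platinum, 34, 33] and [silver, 34, 34].

[platinum, 34, 33], [silver, 34, 34]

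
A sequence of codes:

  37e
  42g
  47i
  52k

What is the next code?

First component — +5 each step: 37, 42, 47, 52 → 57.
Letter goes e, g, i, k → m (letters move forward 2 places in the alphabet).
So the next code is 57m.

57m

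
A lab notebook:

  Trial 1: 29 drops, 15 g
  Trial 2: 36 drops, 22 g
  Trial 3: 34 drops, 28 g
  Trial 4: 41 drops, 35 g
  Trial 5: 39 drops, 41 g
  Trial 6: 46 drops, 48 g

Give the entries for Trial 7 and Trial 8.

44 drops, 54 g; 51 drops, 61 g

Drops: 29, 36, 34, 41, 39, 46 → 44 → 51 (alternating steps +7, −2, +7, −2, …).
For the g, alternating steps +7, +6, +7, +6, …: 15, 22, 28, 35, 41, 48 → 54 → 61.
So the next two lines are 44 drops, 54 g and 51 drops, 61 g.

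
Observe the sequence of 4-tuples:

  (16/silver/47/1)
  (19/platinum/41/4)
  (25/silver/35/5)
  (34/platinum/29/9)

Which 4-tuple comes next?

For the first entry, differences are 3, 6, 9, … (increasing by 3 each time): 16, 19, 25, 34 → 46.
Metal: alternates silver ↔ platinum; silver, platinum, silver, platinum → silver.
Third entry goes 47, 41, 35, 29 → 23 (−6 each step).
Fourth entry: each term is the sum of the two before it; 1, 4, 5, 9 → 14.
So the next 4-tuple is (46/silver/23/14).

(46/silver/23/14)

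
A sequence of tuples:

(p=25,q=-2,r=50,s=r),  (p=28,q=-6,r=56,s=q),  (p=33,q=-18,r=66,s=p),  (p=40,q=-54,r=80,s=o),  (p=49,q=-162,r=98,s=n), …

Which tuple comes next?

(p=60,q=-486,r=120,s=m)

P goes 25, 28, 33, 40, 49 → 60 (differences are 3, 5, 7, … (increasing by 2 each time)).
Q: ×3 each step; -2, -6, -18, -54, -162 → -486.
R — always 2 × the p: 50, 56, 66, 80, 98 → 120.
S: letters move back 1 place in the alphabet; r, q, p, o, n → m.
Combining the parts gives (p=60,q=-486,r=120,s=m).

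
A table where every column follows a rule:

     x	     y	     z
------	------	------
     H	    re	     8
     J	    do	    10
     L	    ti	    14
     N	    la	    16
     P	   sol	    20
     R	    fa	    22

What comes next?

T  mi  26

Column x goes H, J, L, N, P, R → T (letters move forward 2 places in the alphabet).
Column y — runs backward through the solfège scale do→ti: re, do, ti, la, sol, fa → mi.
Column z — alternating steps +2, +4, +2, +4, …: 8, 10, 14, 16, 20, 22 → 26.
Putting it together: T  mi  26.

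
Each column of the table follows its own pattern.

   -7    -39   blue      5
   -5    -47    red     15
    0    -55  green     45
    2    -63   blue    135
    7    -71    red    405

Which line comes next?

9  -79  green  1215

First component: alternating steps +2, +5, +2, +5, …, so -7, -5, 0, 2, 7 → 9.
Second component goes -39, -47, -55, -63, -71 → -79 (−8 each step).
Colour: blue, red, green, blue, red → green (repeats blue → red → green).
Fourth component goes 5, 15, 45, 135, 405 → 1215 (×3 each step).
So the next line is 9  -79  green  1215.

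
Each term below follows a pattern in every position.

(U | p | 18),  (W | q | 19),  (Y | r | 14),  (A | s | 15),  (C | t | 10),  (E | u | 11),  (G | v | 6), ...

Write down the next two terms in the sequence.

(I | w | 7), (K | x | 2)

First letter — letters move forward 2 places in the alphabet, wrapping Z→A: U, W, Y, A, C, E, G → I → K.
Second letter: letters move forward 1 place in the alphabet; p, q, r, s, t, u, v → w → x.
Third component: alternating steps +1, −5, +1, −5, …; 18, 19, 14, 15, 10, 11, 6 → 7 → 2.
So the next two terms are (I | w | 7) and (K | x | 2).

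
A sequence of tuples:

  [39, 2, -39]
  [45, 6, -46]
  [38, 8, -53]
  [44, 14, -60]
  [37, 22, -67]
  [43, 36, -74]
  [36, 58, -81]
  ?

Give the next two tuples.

First entry goes 39, 45, 38, 44, 37, 43, 36 → 42 → 35 (alternating steps +6, −7, +6, −7, …).
Second entry: 2, 6, 8, 14, 22, 36, 58 → 94 → 152 (each term is the sum of the two before it).
Third entry: -39, -46, -53, -60, -67, -74, -81 → -88 → -95 (−7 each step).
So the next two tuples are [42, 94, -88] and [35, 152, -95].

[42, 94, -88], [35, 152, -95]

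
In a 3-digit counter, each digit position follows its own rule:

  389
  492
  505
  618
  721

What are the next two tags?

First digit — +1 each step, mod 10: 3, 4, 5, 6, 7 → 8 → 9.
For the second digit, +1 each step, mod 10: 8, 9, 0, 1, 2 → 3 → 4.
Third digit: +3 each step, mod 10; 9, 2, 5, 8, 1 → 4 → 7.
So the next two tags are 834 and 947.

834, 947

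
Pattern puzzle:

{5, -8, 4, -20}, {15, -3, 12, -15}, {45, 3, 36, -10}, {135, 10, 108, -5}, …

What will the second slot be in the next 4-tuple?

18

Second slot: differences are 5, 6, 7, … (increasing by 1 each time), so -8, -3, 3, 10 → 18.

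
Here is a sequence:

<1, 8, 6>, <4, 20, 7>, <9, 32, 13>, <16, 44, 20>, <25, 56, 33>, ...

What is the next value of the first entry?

36

First entry — perfect squares: 1², 2², 3², …: 1, 4, 9, 16, 25 → 36.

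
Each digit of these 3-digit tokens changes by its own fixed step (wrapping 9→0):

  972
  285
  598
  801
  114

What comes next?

427

For the first digit, +3 each step, mod 10: 9, 2, 5, 8, 1 → 4.
For the second digit, +1 each step, mod 10: 7, 8, 9, 0, 1 → 2.
Third digit — +3 each step, mod 10: 2, 5, 8, 1, 4 → 7.
Putting it together: 427.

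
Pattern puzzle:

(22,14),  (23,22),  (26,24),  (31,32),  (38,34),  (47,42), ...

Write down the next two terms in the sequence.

(58,44), (71,52)

First entry: differences are 1, 3, 5, … (increasing by 2 each time), so 22, 23, 26, 31, 38, 47 → 58 → 71.
Second entry: alternating steps +8, +2, +8, +2, …; 14, 22, 24, 32, 34, 42 → 44 → 52.
So the next two terms are (58,44) and (71,52).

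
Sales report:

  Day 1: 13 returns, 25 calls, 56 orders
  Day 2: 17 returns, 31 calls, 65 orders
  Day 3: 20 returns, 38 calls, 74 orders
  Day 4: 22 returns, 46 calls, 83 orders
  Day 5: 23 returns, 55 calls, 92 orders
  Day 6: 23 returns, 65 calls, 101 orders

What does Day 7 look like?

Returns — differences are 4, 3, 2, … (decreasing by 1 each time): 13, 17, 20, 22, 23, 23 → 22.
Calls goes 25, 31, 38, 46, 55, 65 → 76 (differences are 6, 7, 8, … (increasing by 1 each time)).
Orders: +9 each step; 56, 65, 74, 83, 92, 101 → 110.
Combining the parts gives 22 returns, 76 calls, 110 orders.

22 returns, 76 calls, 110 orders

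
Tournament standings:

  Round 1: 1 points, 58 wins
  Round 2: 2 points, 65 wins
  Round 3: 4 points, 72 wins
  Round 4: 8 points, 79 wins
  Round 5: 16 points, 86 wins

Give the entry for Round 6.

Points goes 1, 2, 4, 8, 16 → 32 (×2 each step).
Wins: +7 each step, so 58, 65, 72, 79, 86 → 93.
Putting it together: 32 points, 93 wins.

32 points, 93 wins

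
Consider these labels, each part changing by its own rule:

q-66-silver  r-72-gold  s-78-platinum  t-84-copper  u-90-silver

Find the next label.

v-96-gold

Letter: q, r, s, t, u → v (letters move forward 1 place in the alphabet).
Second component goes 66, 72, 78, 84, 90 → 96 (+6 each step).
Metal — repeats silver → gold → platinum → copper: silver, gold, platinum, copper, silver → gold.
Combining the parts gives v-96-gold.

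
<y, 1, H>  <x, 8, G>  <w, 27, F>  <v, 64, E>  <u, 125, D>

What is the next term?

<t, 216, C>

First letter: letters move back 1 place in the alphabet; y, x, w, v, u → t.
Second slot goes 1, 8, 27, 64, 125 → 216 (perfect cubes: 1³, 2³, 3³, …).
Second letter: letters move back 1 place in the alphabet; H, G, F, E, D → C.
So the next term is <t, 216, C>.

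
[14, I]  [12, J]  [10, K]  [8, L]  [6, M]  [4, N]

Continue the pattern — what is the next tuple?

[2, O]

First entry: −2 each step, so 14, 12, 10, 8, 6, 4 → 2.
Letter: letters move forward 1 place in the alphabet; I, J, K, L, M, N → O.
Combining the parts gives [2, O].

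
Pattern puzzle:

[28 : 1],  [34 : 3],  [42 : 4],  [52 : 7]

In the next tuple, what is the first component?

For the first component, differences are 6, 8, 10, … (increasing by 2 each time): 28, 34, 42, 52 → 64.
Second component: each term is the sum of the two before it; 1, 3, 4, 7 → 11.

64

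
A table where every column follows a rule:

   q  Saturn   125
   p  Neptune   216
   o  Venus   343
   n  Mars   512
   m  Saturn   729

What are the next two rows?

l  Neptune  1000; k  Venus  1331

For the letter, letters move back 1 place in the alphabet: q, p, o, n, m → l → k.
Planet: Saturn, Neptune, Venus, Mars, Saturn → Neptune → Venus (repeats Saturn → Neptune → Venus → Mars).
Third component — perfect cubes: 5³, 6³, 7³, …: 125, 216, 343, 512, 729 → 1000 → 1331.
So the next two rows are l  Neptune  1000 and k  Venus  1331.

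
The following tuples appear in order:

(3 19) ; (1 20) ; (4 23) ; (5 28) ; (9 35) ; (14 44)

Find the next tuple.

(23 55)

For the first value, each term is the sum of the two before it: 3, 1, 4, 5, 9, 14 → 23.
Second value goes 19, 20, 23, 28, 35, 44 → 55 (differences are 1, 3, 5, … (increasing by 2 each time)).
So the next tuple is (23 55).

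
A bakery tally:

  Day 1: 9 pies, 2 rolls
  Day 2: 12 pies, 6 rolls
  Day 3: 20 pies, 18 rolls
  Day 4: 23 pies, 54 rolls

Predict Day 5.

31 pies, 162 rolls

Pies — alternating steps +3, +8, +3, +8, …: 9, 12, 20, 23 → 31.
Rolls: ×3 each step; 2, 6, 18, 54 → 162.
Combining the parts gives 31 pies, 162 rolls.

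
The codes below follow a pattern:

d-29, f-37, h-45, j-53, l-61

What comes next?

Letter: d, f, h, j, l → n (letters move forward 2 places in the alphabet).
Second component: 29, 37, 45, 53, 61 → 69 (+8 each step).
So the next code is n-69.

n-69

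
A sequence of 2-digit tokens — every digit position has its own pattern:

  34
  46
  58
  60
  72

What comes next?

First digit goes 3, 4, 5, 6, 7 → 8 (+1 each step, mod 10).
Second digit: 4, 6, 8, 0, 2 → 4 (+2 each step, mod 10).
Combining the parts gives 84.

84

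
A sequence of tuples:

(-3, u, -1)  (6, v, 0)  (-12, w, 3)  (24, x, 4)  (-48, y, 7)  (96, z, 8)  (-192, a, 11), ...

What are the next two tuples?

(384, b, 12), (-768, c, 15)

First part goes -3, 6, -12, 24, -48, 96, -192 → 384 → -768 (×(-2) each step).
Letter — letters move forward 1 place in the alphabet, wrapping Z→A: u, v, w, x, y, z, a → b → c.
Third part: -1, 0, 3, 4, 7, 8, 11 → 12 → 15 (alternating steps +1, +3, +1, +3, …).
Putting the parts together: (384, b, 12) and then (-768, c, 15).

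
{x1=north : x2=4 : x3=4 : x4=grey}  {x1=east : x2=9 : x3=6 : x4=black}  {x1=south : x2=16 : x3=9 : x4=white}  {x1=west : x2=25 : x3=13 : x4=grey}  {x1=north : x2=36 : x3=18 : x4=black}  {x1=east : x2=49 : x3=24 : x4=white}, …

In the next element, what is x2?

X2 — perfect squares: 2², 3², 4², …: 4, 9, 16, 25, 36, 49 → 64.

64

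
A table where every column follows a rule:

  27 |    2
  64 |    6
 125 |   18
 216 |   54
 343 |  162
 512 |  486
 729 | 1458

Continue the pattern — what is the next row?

First component: perfect cubes: 3³, 4³, 5³, …, so 27, 64, 125, 216, 343, 512, 729 → 1000.
Second component goes 2, 6, 18, 54, 162, 486, 1458 → 4374 (×3 each step).
Putting it together: 1000  4374.

1000  4374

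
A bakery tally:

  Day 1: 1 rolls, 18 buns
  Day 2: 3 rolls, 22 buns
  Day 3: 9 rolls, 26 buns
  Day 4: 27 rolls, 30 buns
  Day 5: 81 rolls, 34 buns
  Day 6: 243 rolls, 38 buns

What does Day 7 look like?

729 rolls, 42 buns

For the rolls, ×3 each step: 1, 3, 9, 27, 81, 243 → 729.
Buns goes 18, 22, 26, 30, 34, 38 → 42 (+4 each step).
Combining the parts gives 729 rolls, 42 buns.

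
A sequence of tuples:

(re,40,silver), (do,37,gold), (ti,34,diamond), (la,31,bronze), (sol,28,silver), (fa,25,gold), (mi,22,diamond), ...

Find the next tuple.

(re,19,bronze)

Note goes re, do, ti, la, sol, fa, mi → re (runs backward through the solfège scale do→ti).
Second value: −3 each step; 40, 37, 34, 31, 28, 25, 22 → 19.
Rank — repeats silver → gold → diamond → bronze: silver, gold, diamond, bronze, silver, gold, diamond → bronze.
So the next tuple is (re,19,bronze).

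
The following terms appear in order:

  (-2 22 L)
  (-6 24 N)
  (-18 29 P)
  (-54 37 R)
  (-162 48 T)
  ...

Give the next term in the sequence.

First slot: -2, -6, -18, -54, -162 → -486 (×3 each step).
Second slot: 22, 24, 29, 37, 48 → 62 (differences are 2, 5, 8, … (increasing by 3 each time)).
Letter: letters move forward 2 places in the alphabet, so L, N, P, R, T → V.
Combining the parts gives (-486 62 V).

(-486 62 V)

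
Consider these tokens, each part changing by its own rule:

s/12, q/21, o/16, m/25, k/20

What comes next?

i/29

Letter goes s, q, o, m, k → i (letters move back 2 places in the alphabet).
Second component: alternating steps +9, −5, +9, −5, …; 12, 21, 16, 25, 20 → 29.
So the next token is i/29.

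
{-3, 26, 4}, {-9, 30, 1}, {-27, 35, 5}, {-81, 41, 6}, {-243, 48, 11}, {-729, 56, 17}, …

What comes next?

{-2187, 65, 28}

First value — ×3 each step: -3, -9, -27, -81, -243, -729 → -2187.
Second value — differences are 4, 5, 6, … (increasing by 1 each time): 26, 30, 35, 41, 48, 56 → 65.
Third value — each term is the sum of the two before it: 4, 1, 5, 6, 11, 17 → 28.
Combining the parts gives {-2187, 65, 28}.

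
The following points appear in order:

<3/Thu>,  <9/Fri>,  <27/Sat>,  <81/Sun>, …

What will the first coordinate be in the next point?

First coordinate goes 3, 9, 27, 81 → 243 (×3 each step).

243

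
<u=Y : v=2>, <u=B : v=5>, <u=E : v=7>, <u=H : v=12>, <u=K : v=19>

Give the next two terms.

U: Y, B, E, H, K → N → Q (letters move forward 3 places in the alphabet, wrapping Z→A).
V: each term is the sum of the two before it, so 2, 5, 7, 12, 19 → 31 → 50.
Putting the parts together: <u=N : v=31> and then <u=Q : v=50>.

<u=N : v=31>, <u=Q : v=50>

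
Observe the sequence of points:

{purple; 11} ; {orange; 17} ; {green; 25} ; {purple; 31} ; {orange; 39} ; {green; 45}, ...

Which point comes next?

{purple; 53}

For the colour, repeats purple → orange → green: purple, orange, green, purple, orange, green → purple.
Second entry: alternating steps +6, +8, +6, +8, …, so 11, 17, 25, 31, 39, 45 → 53.
Putting it together: {purple; 53}.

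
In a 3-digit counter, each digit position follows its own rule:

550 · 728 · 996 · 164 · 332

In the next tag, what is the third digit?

0

Third digit: −2 each step, mod 10; 0, 8, 6, 4, 2 → 0.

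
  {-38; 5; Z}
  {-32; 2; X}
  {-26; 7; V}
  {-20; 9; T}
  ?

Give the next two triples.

First part: +6 each step, so -38, -32, -26, -20 → -14 → -8.
For the second part, each term is the sum of the two before it: 5, 2, 7, 9 → 16 → 25.
Letter goes Z, X, V, T → R → P (letters move back 2 places in the alphabet).
So the next two triples are {-14; 16; R} and {-8; 25; P}.

{-14; 16; R}, {-8; 25; P}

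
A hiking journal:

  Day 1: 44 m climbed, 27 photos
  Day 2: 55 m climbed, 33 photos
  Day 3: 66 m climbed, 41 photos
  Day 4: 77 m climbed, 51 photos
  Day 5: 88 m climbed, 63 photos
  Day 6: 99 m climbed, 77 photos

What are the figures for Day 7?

M climbed — +11 each step: 44, 55, 66, 77, 88, 99 → 110.
Photos goes 27, 33, 41, 51, 63, 77 → 93 (differences are 6, 8, 10, … (increasing by 2 each time)).
Combining the parts gives 110 m climbed, 93 photos.

110 m climbed, 93 photos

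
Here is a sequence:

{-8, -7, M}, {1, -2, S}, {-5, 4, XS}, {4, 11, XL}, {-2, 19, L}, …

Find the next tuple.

{7, 28, M}

First part — alternating steps +9, −6, +9, −6, …: -8, 1, -5, 4, -2 → 7.
Second part: differences are 5, 6, 7, … (increasing by 1 each time); -7, -2, 4, 11, 19 → 28.
Size: M, S, XS, XL, L → M (runs backward through clothing sizes XS→XL).
Putting it together: {7, 28, M}.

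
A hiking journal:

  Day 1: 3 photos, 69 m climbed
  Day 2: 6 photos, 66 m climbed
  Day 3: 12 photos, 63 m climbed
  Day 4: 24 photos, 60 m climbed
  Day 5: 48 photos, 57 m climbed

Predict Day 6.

Photos goes 3, 6, 12, 24, 48 → 96 (×2 each step).
M climbed: −3 each step; 69, 66, 63, 60, 57 → 54.
Combining the parts gives 96 photos, 54 m climbed.

96 photos, 54 m climbed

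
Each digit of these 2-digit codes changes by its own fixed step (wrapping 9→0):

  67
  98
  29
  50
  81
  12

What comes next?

For the first digit, +3 each step, mod 10: 6, 9, 2, 5, 8, 1 → 4.
Second digit: +1 each step, mod 10, so 7, 8, 9, 0, 1, 2 → 3.
Combining the parts gives 43.

43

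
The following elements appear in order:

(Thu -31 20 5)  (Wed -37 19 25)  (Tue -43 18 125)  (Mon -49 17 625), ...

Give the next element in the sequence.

For the day, runs backward through the weekdays Mon→Sun: Thu, Wed, Tue, Mon → Sun.
Second part — −6 each step: -31, -37, -43, -49 → -55.
For the third part, −1 each step: 20, 19, 18, 17 → 16.
Fourth part: ×5 each step; 5, 25, 125, 625 → 3125.
Combining the parts gives (Sun -55 16 3125).

(Sun -55 16 3125)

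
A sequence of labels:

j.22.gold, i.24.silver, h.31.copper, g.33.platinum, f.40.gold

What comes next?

Letter — letters move back 1 place in the alphabet: j, i, h, g, f → e.
Second component goes 22, 24, 31, 33, 40 → 42 (alternating steps +2, +7, +2, +7, …).
Metal goes gold, silver, copper, platinum, gold → silver (repeats gold → silver → copper → platinum).
Putting it together: e.42.silver.

e.42.silver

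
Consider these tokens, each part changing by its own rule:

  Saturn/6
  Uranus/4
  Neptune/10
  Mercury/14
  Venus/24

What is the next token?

Earth/38

Planet: runs through the planets Mercury→Neptune, so Saturn, Uranus, Neptune, Mercury, Venus → Earth.
Second component: each term is the sum of the two before it, so 6, 4, 10, 14, 24 → 38.
Combining the parts gives Earth/38.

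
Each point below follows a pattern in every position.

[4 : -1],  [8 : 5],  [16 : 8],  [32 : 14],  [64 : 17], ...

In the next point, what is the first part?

First part: ×2 each step; 4, 8, 16, 32, 64 → 128.
For the second part, alternating steps +6, +3, +6, +3, …: -1, 5, 8, 14, 17 → 23.

128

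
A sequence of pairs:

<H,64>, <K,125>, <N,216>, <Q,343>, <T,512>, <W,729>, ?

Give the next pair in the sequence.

<Z,1000>

Letter: letters move forward 3 places in the alphabet, so H, K, N, Q, T, W → Z.
Second coordinate: 64, 125, 216, 343, 512, 729 → 1000 (perfect cubes: 4³, 5³, 6³, …).
Putting it together: <Z,1000>.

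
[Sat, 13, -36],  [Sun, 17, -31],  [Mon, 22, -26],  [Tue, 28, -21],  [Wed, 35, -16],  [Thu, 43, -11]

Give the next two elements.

[Fri, 52, -6], [Sat, 62, -1]

Day — runs through the weekdays Mon→Sun: Sat, Sun, Mon, Tue, Wed, Thu → Fri → Sat.
Second entry: 13, 17, 22, 28, 35, 43 → 52 → 62 (differences are 4, 5, 6, … (increasing by 1 each time)).
Third entry: +5 each step, so -36, -31, -26, -21, -16, -11 → -6 → -1.
Putting the parts together: [Fri, 52, -6] and then [Sat, 62, -1].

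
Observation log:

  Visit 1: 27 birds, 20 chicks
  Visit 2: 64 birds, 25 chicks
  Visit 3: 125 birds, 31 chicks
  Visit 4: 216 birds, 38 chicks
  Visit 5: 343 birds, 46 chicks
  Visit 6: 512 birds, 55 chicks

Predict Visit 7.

729 birds, 65 chicks

Birds: 27, 64, 125, 216, 343, 512 → 729 (perfect cubes: 3³, 4³, 5³, …).
Chicks goes 20, 25, 31, 38, 46, 55 → 65 (differences are 5, 6, 7, … (increasing by 1 each time)).
Combining the parts gives 729 birds, 65 chicks.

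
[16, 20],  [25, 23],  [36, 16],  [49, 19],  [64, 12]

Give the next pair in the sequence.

First slot: perfect squares: 4², 5², 6², …; 16, 25, 36, 49, 64 → 81.
Second slot: alternating steps +3, −7, +3, −7, …, so 20, 23, 16, 19, 12 → 15.
Putting it together: [81, 15].

[81, 15]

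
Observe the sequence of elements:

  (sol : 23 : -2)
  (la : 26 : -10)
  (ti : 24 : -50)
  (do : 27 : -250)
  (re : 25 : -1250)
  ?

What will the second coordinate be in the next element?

For the note, runs through the solfège scale do→ti: sol, la, ti, do, re → mi.
Second coordinate: alternating steps +3, −2, +3, −2, …, so 23, 26, 24, 27, 25 → 28.
For the third coordinate, ×5 each step: -2, -10, -50, -250, -1250 → -6250.

28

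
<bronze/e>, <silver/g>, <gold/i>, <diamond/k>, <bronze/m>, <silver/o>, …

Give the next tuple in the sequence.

<gold/q>

Rank goes bronze, silver, gold, diamond, bronze, silver → gold (repeats bronze → silver → gold → diamond).
Letter goes e, g, i, k, m, o → q (letters move forward 2 places in the alphabet).
Putting it together: <gold/q>.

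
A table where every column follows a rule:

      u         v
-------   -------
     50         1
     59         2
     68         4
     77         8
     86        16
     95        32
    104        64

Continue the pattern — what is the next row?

113  128

Column u: +9 each step; 50, 59, 68, 77, 86, 95, 104 → 113.
Column v goes 1, 2, 4, 8, 16, 32, 64 → 128 (×2 each step).
Putting it together: 113  128.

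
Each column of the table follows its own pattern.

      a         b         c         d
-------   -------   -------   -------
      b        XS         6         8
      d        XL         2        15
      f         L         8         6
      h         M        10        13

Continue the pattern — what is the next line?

j  S  18  4

Column a: letters move forward 2 places in the alphabet, so b, d, f, h → j.
For the column b, runs backward through clothing sizes XS→XL: XS, XL, L, M → S.
Column c — each term is the sum of the two before it: 6, 2, 8, 10 → 18.
Column d: alternating steps +7, −9, +7, −9, …, so 8, 15, 6, 13 → 4.
Combining the parts gives j  S  18  4.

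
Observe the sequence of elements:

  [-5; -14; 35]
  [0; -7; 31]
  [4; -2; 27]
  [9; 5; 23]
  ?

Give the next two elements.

[13; 10; 19], [18; 17; 15]

First slot: alternating steps +5, +4, +5, +4, …; -5, 0, 4, 9 → 13 → 18.
Second slot: -14, -7, -2, 5 → 10 → 17 (alternating steps +7, +5, +7, +5, …).
For the third slot, −4 each step: 35, 31, 27, 23 → 19 → 15.
So the next two elements are [13; 10; 19] and [18; 17; 15].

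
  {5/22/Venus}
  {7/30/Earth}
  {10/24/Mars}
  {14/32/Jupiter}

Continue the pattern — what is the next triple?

First component: differences are 2, 3, 4, … (increasing by 1 each time); 5, 7, 10, 14 → 19.
Second component goes 22, 30, 24, 32 → 26 (alternating steps +8, −6, +8, −6, …).
Planet goes Venus, Earth, Mars, Jupiter → Saturn (runs through the planets Mercury→Neptune).
Combining the parts gives {19/26/Saturn}.

{19/26/Saturn}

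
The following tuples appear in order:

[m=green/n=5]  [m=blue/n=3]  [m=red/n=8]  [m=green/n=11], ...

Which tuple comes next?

[m=blue/n=19]

M goes green, blue, red, green → blue (repeats green → blue → red).
For the n, each term is the sum of the two before it: 5, 3, 8, 11 → 19.
Combining the parts gives [m=blue/n=19].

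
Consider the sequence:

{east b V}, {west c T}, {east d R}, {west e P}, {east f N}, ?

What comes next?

Direction: east, west, east, west, east → west (alternates east ↔ west).
First letter: b, c, d, e, f → g (letters move forward 1 place in the alphabet).
Second letter: letters move back 2 places in the alphabet; V, T, R, P, N → L.
So the next term is {west g L}.

{west g L}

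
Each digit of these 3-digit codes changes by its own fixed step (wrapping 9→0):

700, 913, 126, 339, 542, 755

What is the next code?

First digit goes 7, 9, 1, 3, 5, 7 → 9 (+2 each step, mod 10).
Second digit: +1 each step, mod 10; 0, 1, 2, 3, 4, 5 → 6.
Third digit: +3 each step, mod 10; 0, 3, 6, 9, 2, 5 → 8.
Putting it together: 968.

968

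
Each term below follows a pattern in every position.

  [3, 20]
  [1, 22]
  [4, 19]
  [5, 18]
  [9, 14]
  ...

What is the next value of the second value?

First value — each term is the sum of the two before it: 3, 1, 4, 5, 9 → 14.
Second value: together with the first value always sums to 23; 20, 22, 19, 18, 14 → 9.

9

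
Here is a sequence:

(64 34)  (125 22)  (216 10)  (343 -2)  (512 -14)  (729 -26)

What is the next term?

(1000 -38)

First coordinate goes 64, 125, 216, 343, 512, 729 → 1000 (perfect cubes: 4³, 5³, 6³, …).
For the second coordinate, −12 each step: 34, 22, 10, -2, -14, -26 → -38.
So the next term is (1000 -38).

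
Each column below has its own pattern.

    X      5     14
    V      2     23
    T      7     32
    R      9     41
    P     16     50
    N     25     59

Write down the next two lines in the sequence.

Letter goes X, V, T, R, P, N → L → J (letters move back 2 places in the alphabet).
Second component: each term is the sum of the two before it, so 5, 2, 7, 9, 16, 25 → 41 → 66.
Third component: +9 each step, so 14, 23, 32, 41, 50, 59 → 68 → 77.
Putting the parts together: L  41  68 and then J  66  77.

L  41  68; J  66  77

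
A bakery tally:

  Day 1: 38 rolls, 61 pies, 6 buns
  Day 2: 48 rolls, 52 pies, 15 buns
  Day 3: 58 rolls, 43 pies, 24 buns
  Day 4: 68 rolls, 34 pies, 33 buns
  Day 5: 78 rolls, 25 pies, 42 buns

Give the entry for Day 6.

88 rolls, 16 pies, 51 buns

For the rolls, +10 each step: 38, 48, 58, 68, 78 → 88.
Pies: 61, 52, 43, 34, 25 → 16 (−9 each step).
For the buns, +9 each step: 6, 15, 24, 33, 42 → 51.
So the next line is 88 rolls, 16 pies, 51 buns.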